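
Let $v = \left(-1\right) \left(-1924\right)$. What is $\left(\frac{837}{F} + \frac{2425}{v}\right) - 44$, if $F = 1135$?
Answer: $- \frac{91721797}{2183740} \approx -42.002$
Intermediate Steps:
$v = 1924$
$\left(\frac{837}{F} + \frac{2425}{v}\right) - 44 = \left(\frac{837}{1135} + \frac{2425}{1924}\right) - 44 = \frac{4362763}{2183740} - 44 = - \frac{91721797}{2183740}$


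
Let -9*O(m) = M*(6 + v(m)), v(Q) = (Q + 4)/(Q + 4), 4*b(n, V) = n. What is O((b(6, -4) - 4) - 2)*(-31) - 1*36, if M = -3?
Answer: -325/3 ≈ -108.33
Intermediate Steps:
b(n, V) = n/4
v(Q) = 1 (v(Q) = (4 + Q)/(4 + Q) = 1)
O(m) = 7/3 (O(m) = -(-1)*(6 + 1)/3 = -(-1)*7/3 = -1/9*(-21) = 7/3)
O((b(6, -4) - 4) - 2)*(-31) - 1*36 = (7/3)*(-31) - 1*36 = -217/3 - 36 = -325/3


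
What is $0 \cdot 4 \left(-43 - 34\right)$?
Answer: $0$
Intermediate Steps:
$0 \cdot 4 \left(-43 - 34\right) = 0 \left(-77\right) = 0$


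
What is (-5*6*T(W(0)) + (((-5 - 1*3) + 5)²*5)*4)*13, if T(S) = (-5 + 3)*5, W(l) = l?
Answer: 6240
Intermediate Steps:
T(S) = -10 (T(S) = -2*5 = -10)
(-5*6*T(W(0)) + (((-5 - 1*3) + 5)²*5)*4)*13 = (-5*6*(-10) + (((-5 - 1*3) + 5)²*5)*4)*13 = (-30*(-10) + (((-5 - 3) + 5)²*5)*4)*13 = (-1*(-300) + ((-8 + 5)²*5)*4)*13 = (300 + ((-3)²*5)*4)*13 = (300 + (9*5)*4)*13 = (300 + 45*4)*13 = (300 + 180)*13 = 480*13 = 6240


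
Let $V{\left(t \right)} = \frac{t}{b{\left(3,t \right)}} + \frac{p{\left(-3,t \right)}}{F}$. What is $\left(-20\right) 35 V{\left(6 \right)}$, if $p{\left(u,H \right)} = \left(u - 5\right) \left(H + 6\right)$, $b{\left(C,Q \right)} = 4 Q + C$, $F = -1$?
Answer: $- \frac{606200}{9} \approx -67356.0$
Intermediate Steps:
$b{\left(C,Q \right)} = C + 4 Q$
$p{\left(u,H \right)} = \left(-5 + u\right) \left(6 + H\right)$
$V{\left(t \right)} = 48 + 8 t + \frac{t}{3 + 4 t}$ ($V{\left(t \right)} = \frac{t}{3 + 4 t} + \frac{-30 - 5 t + 6 \left(-3\right) + t \left(-3\right)}{-1} = \frac{t}{3 + 4 t} + \left(-30 - 5 t - 18 - 3 t\right) \left(-1\right) = \frac{t}{3 + 4 t} + \left(-48 - 8 t\right) \left(-1\right) = \frac{t}{3 + 4 t} + \left(48 + 8 t\right) = 48 + 8 t + \frac{t}{3 + 4 t}$)
$\left(-20\right) 35 V{\left(6 \right)} = \left(-20\right) 35 \frac{144 + 32 \cdot 6^{2} + 217 \cdot 6}{3 + 4 \cdot 6} = - 700 \frac{144 + 32 \cdot 36 + 1302}{3 + 24} = - 700 \frac{144 + 1152 + 1302}{27} = - 700 \cdot \frac{1}{27} \cdot 2598 = \left(-700\right) \frac{866}{9} = - \frac{606200}{9}$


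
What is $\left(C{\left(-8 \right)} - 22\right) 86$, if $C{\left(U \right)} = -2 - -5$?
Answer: $-1634$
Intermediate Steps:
$C{\left(U \right)} = 3$ ($C{\left(U \right)} = -2 + 5 = 3$)
$\left(C{\left(-8 \right)} - 22\right) 86 = \left(3 - 22\right) 86 = \left(-19\right) 86 = -1634$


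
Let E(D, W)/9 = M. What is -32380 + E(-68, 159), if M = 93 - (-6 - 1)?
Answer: -31480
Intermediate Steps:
M = 100 (M = 93 - 1*(-7) = 93 + 7 = 100)
E(D, W) = 900 (E(D, W) = 9*100 = 900)
-32380 + E(-68, 159) = -32380 + 900 = -31480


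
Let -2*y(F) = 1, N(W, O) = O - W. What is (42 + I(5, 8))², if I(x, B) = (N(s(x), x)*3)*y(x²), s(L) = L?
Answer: 1764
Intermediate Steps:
y(F) = -½ (y(F) = -½*1 = -½)
I(x, B) = 0 (I(x, B) = ((x - x)*3)*(-½) = (0*3)*(-½) = 0*(-½) = 0)
(42 + I(5, 8))² = (42 + 0)² = 42² = 1764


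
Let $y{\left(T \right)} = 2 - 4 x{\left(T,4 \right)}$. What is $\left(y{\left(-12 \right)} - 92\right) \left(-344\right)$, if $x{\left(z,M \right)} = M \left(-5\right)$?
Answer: $3440$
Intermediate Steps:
$x{\left(z,M \right)} = - 5 M$
$y{\left(T \right)} = 82$ ($y{\left(T \right)} = 2 - 4 \left(\left(-5\right) 4\right) = 2 - -80 = 2 + 80 = 82$)
$\left(y{\left(-12 \right)} - 92\right) \left(-344\right) = \left(82 - 92\right) \left(-344\right) = \left(-10\right) \left(-344\right) = 3440$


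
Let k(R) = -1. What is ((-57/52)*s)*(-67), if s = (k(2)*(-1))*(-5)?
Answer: -19095/52 ≈ -367.21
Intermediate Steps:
s = -5 (s = -1*(-1)*(-5) = 1*(-5) = -5)
((-57/52)*s)*(-67) = (-57/52*(-5))*(-67) = (-57*1/52*(-5))*(-67) = -57/52*(-5)*(-67) = (285/52)*(-67) = -19095/52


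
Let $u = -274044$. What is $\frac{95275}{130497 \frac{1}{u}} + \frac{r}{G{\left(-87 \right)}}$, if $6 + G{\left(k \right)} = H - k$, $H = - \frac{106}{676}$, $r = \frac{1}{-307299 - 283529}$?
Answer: $- \frac{70253706891947636331}{351132086237450} \approx -2.0008 \cdot 10^{5}$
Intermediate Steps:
$r = - \frac{1}{590828}$ ($r = \frac{1}{-590828} = - \frac{1}{590828} \approx -1.6925 \cdot 10^{-6}$)
$H = - \frac{53}{338}$ ($H = \left(-106\right) \frac{1}{676} = - \frac{53}{338} \approx -0.1568$)
$G{\left(k \right)} = - \frac{2081}{338} - k$ ($G{\left(k \right)} = -6 - \left(\frac{53}{338} + k\right) = - \frac{2081}{338} - k$)
$\frac{95275}{130497 \frac{1}{u}} + \frac{r}{G{\left(-87 \right)}} = \frac{95275}{130497 \frac{1}{-274044}} - \frac{1}{590828 \left(- \frac{2081}{338} - -87\right)} = \frac{95275}{130497 \left(- \frac{1}{274044}\right)} - \frac{1}{590828 \left(- \frac{2081}{338} + 87\right)} = \frac{95275}{- \frac{43499}{91348}} - \frac{1}{590828 \cdot \frac{27325}{338}} = 95275 \left(- \frac{91348}{43499}\right) - \frac{169}{8072187550} = - \frac{8703180700}{43499} - \frac{169}{8072187550} = - \frac{70253706891947636331}{351132086237450}$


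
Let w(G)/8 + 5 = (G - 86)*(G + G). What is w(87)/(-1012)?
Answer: -338/253 ≈ -1.3360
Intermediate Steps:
w(G) = -40 + 16*G*(-86 + G) (w(G) = -40 + 8*((G - 86)*(G + G)) = -40 + 8*((-86 + G)*(2*G)) = -40 + 8*(2*G*(-86 + G)) = -40 + 16*G*(-86 + G))
w(87)/(-1012) = (-40 - 1376*87 + 16*87²)/(-1012) = (-40 - 119712 + 16*7569)*(-1/1012) = (-40 - 119712 + 121104)*(-1/1012) = 1352*(-1/1012) = -338/253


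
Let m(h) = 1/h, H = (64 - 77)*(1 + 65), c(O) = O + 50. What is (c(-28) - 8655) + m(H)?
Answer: -7407115/858 ≈ -8633.0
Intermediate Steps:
c(O) = 50 + O
H = -858 (H = -13*66 = -858)
(c(-28) - 8655) + m(H) = ((50 - 28) - 8655) + 1/(-858) = (22 - 8655) - 1/858 = -8633 - 1/858 = -7407115/858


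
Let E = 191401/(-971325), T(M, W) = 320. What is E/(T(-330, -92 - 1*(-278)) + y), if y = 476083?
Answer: -191401/462742143975 ≈ -4.1362e-7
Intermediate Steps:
E = -191401/971325 (E = 191401*(-1/971325) = -191401/971325 ≈ -0.19705)
E/(T(-330, -92 - 1*(-278)) + y) = -191401/(971325*(320 + 476083)) = -191401/971325/476403 = -191401/971325*1/476403 = -191401/462742143975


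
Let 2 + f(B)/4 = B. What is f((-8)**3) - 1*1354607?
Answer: -1356663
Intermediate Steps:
f(B) = -8 + 4*B
f((-8)**3) - 1*1354607 = (-8 + 4*(-8)**3) - 1*1354607 = (-8 + 4*(-512)) - 1354607 = (-8 - 2048) - 1354607 = -2056 - 1354607 = -1356663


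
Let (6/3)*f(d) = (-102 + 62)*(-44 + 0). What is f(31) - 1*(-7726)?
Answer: 8606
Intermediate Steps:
f(d) = 880 (f(d) = ((-102 + 62)*(-44 + 0))/2 = (-40*(-44))/2 = (½)*1760 = 880)
f(31) - 1*(-7726) = 880 - 1*(-7726) = 880 + 7726 = 8606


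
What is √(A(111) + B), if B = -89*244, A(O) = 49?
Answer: I*√21667 ≈ 147.2*I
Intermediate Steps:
B = -21716
√(A(111) + B) = √(49 - 21716) = √(-21667) = I*√21667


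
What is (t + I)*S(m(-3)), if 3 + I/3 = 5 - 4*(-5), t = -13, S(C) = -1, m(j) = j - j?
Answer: -53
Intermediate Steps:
m(j) = 0
I = 66 (I = -9 + 3*(5 - 4*(-5)) = -9 + 3*(5 + 20) = -9 + 3*25 = -9 + 75 = 66)
(t + I)*S(m(-3)) = (-13 + 66)*(-1) = 53*(-1) = -53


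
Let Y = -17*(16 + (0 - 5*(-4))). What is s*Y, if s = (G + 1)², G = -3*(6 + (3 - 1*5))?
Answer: -74052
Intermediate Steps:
G = -12 (G = -3*(6 + (3 - 5)) = -3*(6 - 2) = -3*4 = -12)
Y = -612 (Y = -17*(16 + (0 + 20)) = -17*(16 + 20) = -17*36 = -612)
s = 121 (s = (-12 + 1)² = (-11)² = 121)
s*Y = 121*(-612) = -74052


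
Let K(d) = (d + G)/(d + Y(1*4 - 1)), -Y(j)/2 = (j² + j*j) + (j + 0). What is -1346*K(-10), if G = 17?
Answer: 4711/26 ≈ 181.19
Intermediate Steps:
Y(j) = -4*j² - 2*j (Y(j) = -2*((j² + j*j) + (j + 0)) = -2*((j² + j²) + j) = -2*(2*j² + j) = -2*(j + 2*j²) = -4*j² - 2*j)
K(d) = (17 + d)/(-42 + d) (K(d) = (d + 17)/(d - 2*(1*4 - 1)*(1 + 2*(1*4 - 1))) = (17 + d)/(d - 2*(4 - 1)*(1 + 2*(4 - 1))) = (17 + d)/(d - 2*3*(1 + 2*3)) = (17 + d)/(d - 2*3*(1 + 6)) = (17 + d)/(d - 2*3*7) = (17 + d)/(d - 42) = (17 + d)/(-42 + d))
-1346*K(-10) = -1346*(17 - 10)/(-42 - 10) = -1346*7/(-52) = -(-673)*7/26 = -1346*(-7/52) = 4711/26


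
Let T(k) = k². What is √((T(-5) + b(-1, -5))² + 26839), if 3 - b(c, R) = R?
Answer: 2*√6982 ≈ 167.12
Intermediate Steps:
b(c, R) = 3 - R
√((T(-5) + b(-1, -5))² + 26839) = √(((-5)² + (3 - 1*(-5)))² + 26839) = √((25 + (3 + 5))² + 26839) = √((25 + 8)² + 26839) = √(33² + 26839) = √(1089 + 26839) = √27928 = 2*√6982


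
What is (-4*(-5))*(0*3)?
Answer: 0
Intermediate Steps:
(-4*(-5))*(0*3) = 20*0 = 0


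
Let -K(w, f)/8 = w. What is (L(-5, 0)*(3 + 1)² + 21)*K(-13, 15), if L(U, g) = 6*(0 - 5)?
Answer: -47736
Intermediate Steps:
L(U, g) = -30 (L(U, g) = 6*(-5) = -30)
K(w, f) = -8*w
(L(-5, 0)*(3 + 1)² + 21)*K(-13, 15) = (-30*(3 + 1)² + 21)*(-8*(-13)) = (-30*4² + 21)*104 = (-30*16 + 21)*104 = (-480 + 21)*104 = -459*104 = -47736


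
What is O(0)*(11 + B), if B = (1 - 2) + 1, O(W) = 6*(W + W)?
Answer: 0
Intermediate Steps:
O(W) = 12*W (O(W) = 6*(2*W) = 12*W)
B = 0 (B = -1 + 1 = 0)
O(0)*(11 + B) = (12*0)*(11 + 0) = 0*11 = 0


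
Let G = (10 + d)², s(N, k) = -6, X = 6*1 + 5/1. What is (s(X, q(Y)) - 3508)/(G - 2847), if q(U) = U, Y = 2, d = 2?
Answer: 3514/2703 ≈ 1.3000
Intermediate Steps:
X = 11 (X = 6 + 5*1 = 6 + 5 = 11)
G = 144 (G = (10 + 2)² = 12² = 144)
(s(X, q(Y)) - 3508)/(G - 2847) = (-6 - 3508)/(144 - 2847) = -3514/(-2703) = -3514*(-1/2703) = 3514/2703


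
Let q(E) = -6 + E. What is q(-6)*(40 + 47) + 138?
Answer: -906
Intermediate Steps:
q(-6)*(40 + 47) + 138 = (-6 - 6)*(40 + 47) + 138 = -12*87 + 138 = -1044 + 138 = -906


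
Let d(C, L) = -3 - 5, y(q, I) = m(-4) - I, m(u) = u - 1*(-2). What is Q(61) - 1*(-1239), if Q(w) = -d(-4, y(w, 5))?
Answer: 1247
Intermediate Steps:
m(u) = 2 + u (m(u) = u + 2 = 2 + u)
y(q, I) = -2 - I (y(q, I) = (2 - 4) - I = -2 - I)
d(C, L) = -8
Q(w) = 8 (Q(w) = -1*(-8) = 8)
Q(61) - 1*(-1239) = 8 - 1*(-1239) = 8 + 1239 = 1247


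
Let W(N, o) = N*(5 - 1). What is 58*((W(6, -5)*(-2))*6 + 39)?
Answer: -14442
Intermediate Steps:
W(N, o) = 4*N (W(N, o) = N*4 = 4*N)
58*((W(6, -5)*(-2))*6 + 39) = 58*(((4*6)*(-2))*6 + 39) = 58*((24*(-2))*6 + 39) = 58*(-48*6 + 39) = 58*(-288 + 39) = 58*(-249) = -14442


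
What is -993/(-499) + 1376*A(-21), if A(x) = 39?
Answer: 26779329/499 ≈ 53666.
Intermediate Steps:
-993/(-499) + 1376*A(-21) = -993/(-499) + 1376*39 = -993*(-1/499) + 53664 = 993/499 + 53664 = 26779329/499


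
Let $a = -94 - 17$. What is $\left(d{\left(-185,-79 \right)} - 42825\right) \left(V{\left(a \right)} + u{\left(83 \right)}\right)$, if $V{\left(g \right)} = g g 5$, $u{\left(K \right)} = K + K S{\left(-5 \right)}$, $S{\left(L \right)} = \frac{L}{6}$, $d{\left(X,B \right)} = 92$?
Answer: $- \frac{15798945629}{6} \approx -2.6332 \cdot 10^{9}$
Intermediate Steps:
$S{\left(L \right)} = \frac{L}{6}$ ($S{\left(L \right)} = L \frac{1}{6} = \frac{L}{6}$)
$a = -111$ ($a = -94 - 17 = -111$)
$u{\left(K \right)} = \frac{K}{6}$ ($u{\left(K \right)} = K + K \frac{1}{6} \left(-5\right) = K + K \left(- \frac{5}{6}\right) = K - \frac{5 K}{6} = \frac{K}{6}$)
$V{\left(g \right)} = 5 g^{2}$ ($V{\left(g \right)} = g^{2} \cdot 5 = 5 g^{2}$)
$\left(d{\left(-185,-79 \right)} - 42825\right) \left(V{\left(a \right)} + u{\left(83 \right)}\right) = \left(92 - 42825\right) \left(5 \left(-111\right)^{2} + \frac{1}{6} \cdot 83\right) = - 42733 \left(5 \cdot 12321 + \frac{83}{6}\right) = - 42733 \left(61605 + \frac{83}{6}\right) = \left(-42733\right) \frac{369713}{6} = - \frac{15798945629}{6}$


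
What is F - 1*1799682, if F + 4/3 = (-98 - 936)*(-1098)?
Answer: -1993054/3 ≈ -6.6435e+5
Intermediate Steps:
F = 3405992/3 (F = -4/3 + (-98 - 936)*(-1098) = -4/3 - 1034*(-1098) = -4/3 + 1135332 = 3405992/3 ≈ 1.1353e+6)
F - 1*1799682 = 3405992/3 - 1*1799682 = 3405992/3 - 1799682 = -1993054/3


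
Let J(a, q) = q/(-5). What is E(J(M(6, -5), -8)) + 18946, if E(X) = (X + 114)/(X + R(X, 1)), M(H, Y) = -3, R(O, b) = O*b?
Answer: 151857/8 ≈ 18982.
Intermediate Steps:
J(a, q) = -q/5 (J(a, q) = q*(-⅕) = -q/5)
E(X) = (114 + X)/(2*X) (E(X) = (X + 114)/(X + X*1) = (114 + X)/(X + X) = (114 + X)/((2*X)) = (114 + X)*(1/(2*X)) = (114 + X)/(2*X))
E(J(M(6, -5), -8)) + 18946 = (114 - ⅕*(-8))/(2*((-⅕*(-8)))) + 18946 = (114 + 8/5)/(2*(8/5)) + 18946 = (½)*(5/8)*(578/5) + 18946 = 289/8 + 18946 = 151857/8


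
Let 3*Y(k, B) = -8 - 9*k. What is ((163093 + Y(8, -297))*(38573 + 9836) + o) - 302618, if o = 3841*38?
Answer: 23681164411/3 ≈ 7.8937e+9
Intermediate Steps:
Y(k, B) = -8/3 - 3*k (Y(k, B) = (-8 - 9*k)/3 = -8/3 - 3*k)
o = 145958
((163093 + Y(8, -297))*(38573 + 9836) + o) - 302618 = ((163093 + (-8/3 - 3*8))*(38573 + 9836) + 145958) - 302618 = ((163093 + (-8/3 - 24))*48409 + 145958) - 302618 = ((163093 - 80/3)*48409 + 145958) - 302618 = ((489199/3)*48409 + 145958) - 302618 = (23681634391/3 + 145958) - 302618 = 23682072265/3 - 302618 = 23681164411/3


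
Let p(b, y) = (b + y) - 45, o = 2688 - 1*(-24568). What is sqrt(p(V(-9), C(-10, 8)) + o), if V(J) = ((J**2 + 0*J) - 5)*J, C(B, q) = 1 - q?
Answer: 2*sqrt(6630) ≈ 162.85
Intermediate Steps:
o = 27256 (o = 2688 + 24568 = 27256)
V(J) = J*(-5 + J**2) (V(J) = ((J**2 + 0) - 5)*J = (J**2 - 5)*J = (-5 + J**2)*J = J*(-5 + J**2))
p(b, y) = -45 + b + y
sqrt(p(V(-9), C(-10, 8)) + o) = sqrt((-45 - 9*(-5 + (-9)**2) + (1 - 1*8)) + 27256) = sqrt((-45 - 9*(-5 + 81) + (1 - 8)) + 27256) = sqrt((-45 - 9*76 - 7) + 27256) = sqrt((-45 - 684 - 7) + 27256) = sqrt(-736 + 27256) = sqrt(26520) = 2*sqrt(6630)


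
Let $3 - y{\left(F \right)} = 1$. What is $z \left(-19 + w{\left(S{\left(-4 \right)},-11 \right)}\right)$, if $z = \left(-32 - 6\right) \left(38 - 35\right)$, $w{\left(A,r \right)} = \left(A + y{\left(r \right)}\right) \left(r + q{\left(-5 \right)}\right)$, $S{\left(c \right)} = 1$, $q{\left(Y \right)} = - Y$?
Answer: $4218$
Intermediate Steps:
$y{\left(F \right)} = 2$ ($y{\left(F \right)} = 3 - 1 = 2$)
$w{\left(A,r \right)} = \left(2 + A\right) \left(5 + r\right)$ ($w{\left(A,r \right)} = \left(A + 2\right) \left(r - -5\right) = \left(2 + A\right) \left(r + 5\right) = \left(2 + A\right) \left(5 + r\right)$)
$z = -114$ ($z = \left(-38\right) 3 = -114$)
$z \left(-19 + w{\left(S{\left(-4 \right)},-11 \right)}\right) = - 114 \left(-19 + \left(10 + 2 \left(-11\right) + 5 \cdot 1 + 1 \left(-11\right)\right)\right) = - 114 \left(-19 + \left(10 - 22 + 5 - 11\right)\right) = - 114 \left(-19 - 18\right) = \left(-114\right) \left(-37\right) = 4218$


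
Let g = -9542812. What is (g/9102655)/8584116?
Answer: -2385703/19534561606995 ≈ -1.2213e-7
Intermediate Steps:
(g/9102655)/8584116 = -9542812/9102655/8584116 = -9542812*1/9102655*(1/8584116) = -9542812/9102655*1/8584116 = -2385703/19534561606995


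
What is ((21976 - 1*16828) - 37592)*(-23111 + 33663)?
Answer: -342349088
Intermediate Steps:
((21976 - 1*16828) - 37592)*(-23111 + 33663) = ((21976 - 16828) - 37592)*10552 = (5148 - 37592)*10552 = -32444*10552 = -342349088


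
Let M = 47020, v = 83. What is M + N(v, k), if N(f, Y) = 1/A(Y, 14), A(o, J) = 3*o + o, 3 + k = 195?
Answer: 36111361/768 ≈ 47020.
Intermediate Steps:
k = 192 (k = -3 + 195 = 192)
A(o, J) = 4*o
N(f, Y) = 1/(4*Y)
M + N(v, k) = 47020 + (¼)/192 = 47020 + (¼)*(1/192) = 47020 + 1/768 = 36111361/768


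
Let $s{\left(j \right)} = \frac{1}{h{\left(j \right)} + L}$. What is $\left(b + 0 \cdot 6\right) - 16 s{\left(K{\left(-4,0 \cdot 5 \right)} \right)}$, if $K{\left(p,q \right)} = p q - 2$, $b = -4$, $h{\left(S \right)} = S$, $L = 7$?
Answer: $- \frac{36}{5} \approx -7.2$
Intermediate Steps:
$K{\left(p,q \right)} = -2 + p q$
$s{\left(j \right)} = \frac{1}{7 + j}$ ($s{\left(j \right)} = \frac{1}{j + 7} = \frac{1}{7 + j}$)
$\left(b + 0 \cdot 6\right) - 16 s{\left(K{\left(-4,0 \cdot 5 \right)} \right)} = \left(-4 + 0 \cdot 6\right) - \frac{16}{7 - \left(2 + 4 \cdot 0 \cdot 5\right)} = \left(-4 + 0\right) - \frac{16}{7 - 2} = -4 - \frac{16}{7 + \left(-2 + 0\right)} = -4 - \frac{16}{7 - 2} = -4 - \frac{16}{5} = - \frac{36}{5}$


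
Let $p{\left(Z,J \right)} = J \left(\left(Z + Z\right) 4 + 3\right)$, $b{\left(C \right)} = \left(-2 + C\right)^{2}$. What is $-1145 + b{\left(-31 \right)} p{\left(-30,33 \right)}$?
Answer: $-8518214$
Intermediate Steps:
$p{\left(Z,J \right)} = J \left(3 + 8 Z\right)$ ($p{\left(Z,J \right)} = J \left(2 Z 4 + 3\right) = J \left(8 Z + 3\right) = J \left(3 + 8 Z\right)$)
$-1145 + b{\left(-31 \right)} p{\left(-30,33 \right)} = -1145 + \left(-2 - 31\right)^{2} \cdot 33 \left(3 + 8 \left(-30\right)\right) = -1145 + \left(-33\right)^{2} \cdot 33 \left(3 - 240\right) = -1145 + 1089 \cdot 33 \left(-237\right) = -1145 + 1089 \left(-7821\right) = -1145 - 8517069 = -8518214$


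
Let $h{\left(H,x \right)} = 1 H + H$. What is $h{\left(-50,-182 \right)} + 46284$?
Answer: $46184$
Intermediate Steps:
$h{\left(H,x \right)} = 2 H$ ($h{\left(H,x \right)} = H + H = 2 H$)
$h{\left(-50,-182 \right)} + 46284 = 2 \left(-50\right) + 46284 = -100 + 46284 = 46184$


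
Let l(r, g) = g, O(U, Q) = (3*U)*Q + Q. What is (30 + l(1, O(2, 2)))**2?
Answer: 1936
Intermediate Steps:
O(U, Q) = Q + 3*Q*U (O(U, Q) = 3*Q*U + Q = Q + 3*Q*U)
(30 + l(1, O(2, 2)))**2 = (30 + 2*(1 + 3*2))**2 = (30 + 2*(1 + 6))**2 = (30 + 2*7)**2 = (30 + 14)**2 = 44**2 = 1936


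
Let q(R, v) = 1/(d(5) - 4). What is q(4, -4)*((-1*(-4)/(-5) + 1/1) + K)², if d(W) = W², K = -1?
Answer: 16/525 ≈ 0.030476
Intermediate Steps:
q(R, v) = 1/21 (q(R, v) = 1/(5² - 4) = 1/(25 - 4) = 1/21)
q(4, -4)*((-1*(-4)/(-5) + 1/1) + K)² = ((-1*(-4)/(-5) + 1/1) - 1)²/21 = ((4*(-⅕) + 1*1) - 1)²/21 = ((-⅘ + 1) - 1)²/21 = (⅕ - 1)²/21 = (-⅘)²/21 = (1/21)*(16/25) = 16/525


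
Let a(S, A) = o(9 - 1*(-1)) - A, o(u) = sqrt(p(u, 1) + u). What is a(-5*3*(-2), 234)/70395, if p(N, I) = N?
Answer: -6/1805 + 2*sqrt(5)/70395 ≈ -0.0032606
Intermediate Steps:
o(u) = sqrt(2)*sqrt(u) (o(u) = sqrt(u + u) = sqrt(2*u) = sqrt(2)*sqrt(u))
a(S, A) = -A + 2*sqrt(5) (a(S, A) = sqrt(2)*sqrt(9 - 1*(-1)) - A = sqrt(2)*sqrt(9 + 1) - A = sqrt(2)*sqrt(10) - A = 2*sqrt(5) - A = -A + 2*sqrt(5))
a(-5*3*(-2), 234)/70395 = (-1*234 + 2*sqrt(5))/70395 = (-234 + 2*sqrt(5))*(1/70395) = -6/1805 + 2*sqrt(5)/70395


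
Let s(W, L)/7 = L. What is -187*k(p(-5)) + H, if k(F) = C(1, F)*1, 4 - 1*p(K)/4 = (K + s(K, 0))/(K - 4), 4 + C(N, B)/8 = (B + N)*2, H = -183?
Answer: -345727/9 ≈ -38414.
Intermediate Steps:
C(N, B) = -32 + 16*B + 16*N (C(N, B) = -32 + 8*((B + N)*2) = -32 + 8*(2*B + 2*N) = -32 + (16*B + 16*N) = -32 + 16*B + 16*N)
s(W, L) = 7*L
p(K) = 16 - 4*K/(-4 + K) (p(K) = 16 - 4*(K + 7*0)/(K - 4) = 16 - 4*(K + 0)/(-4 + K) = 16 - 4*K/(-4 + K))
k(F) = -16 + 16*F (k(F) = (-32 + 16*F + 16*1)*1 = (-32 + 16*F + 16)*1 = (-16 + 16*F)*1 = -16 + 16*F)
-187*k(p(-5)) + H = -187*(-16 + 16*(4*(-16 + 3*(-5))/(-4 - 5))) - 183 = -187*(-16 + 16*(4*(-16 - 15)/(-9))) - 183 = -187*(-16 + 16*(4*(-⅑)*(-31))) - 183 = -187*(-16 + 16*(124/9)) - 183 = -187*(-16 + 1984/9) - 183 = -187*1840/9 - 183 = -344080/9 - 183 = -345727/9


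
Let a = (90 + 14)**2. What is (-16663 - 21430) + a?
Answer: -27277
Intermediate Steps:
a = 10816 (a = 104**2 = 10816)
(-16663 - 21430) + a = (-16663 - 21430) + 10816 = -38093 + 10816 = -27277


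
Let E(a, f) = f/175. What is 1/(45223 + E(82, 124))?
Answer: 175/7914149 ≈ 2.2112e-5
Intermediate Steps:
E(a, f) = f/175 (E(a, f) = f*(1/175) = f/175)
1/(45223 + E(82, 124)) = 1/(45223 + (1/175)*124) = 1/(45223 + 124/175) = 1/(7914149/175) = 175/7914149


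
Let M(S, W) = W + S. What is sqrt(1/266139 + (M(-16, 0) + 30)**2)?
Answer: sqrt(1542519317895)/88713 ≈ 14.000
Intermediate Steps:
M(S, W) = S + W
sqrt(1/266139 + (M(-16, 0) + 30)**2) = sqrt(1/266139 + ((-16 + 0) + 30)**2) = sqrt(1/266139 + (-16 + 30)**2) = sqrt(1/266139 + 14**2) = sqrt(1/266139 + 196) = sqrt(52163245/266139) = sqrt(1542519317895)/88713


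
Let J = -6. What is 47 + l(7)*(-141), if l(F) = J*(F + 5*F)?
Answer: 35579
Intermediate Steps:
l(F) = -36*F (l(F) = -6*(F + 5*F) = -36*F)
47 + l(7)*(-141) = 47 - 36*7*(-141) = 47 - 252*(-141) = 47 + 35532 = 35579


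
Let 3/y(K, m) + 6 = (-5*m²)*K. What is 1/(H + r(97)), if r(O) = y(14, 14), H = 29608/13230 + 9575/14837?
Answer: 1347162359130/3883965534733 ≈ 0.34685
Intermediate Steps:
y(K, m) = 3/(-6 - 5*K*m²) (y(K, m) = 3/(-6 + (-5*m²)*K) = 3/(-6 - 5*K*m²))
H = 282985573/98146755 (H = 29608*(1/13230) + 9575*(1/14837) = 14804/6615 + 9575/14837 = 282985573/98146755 ≈ 2.8833)
r(O) = -3/13726 (r(O) = -3/(6 + 5*14*14²) = -3/(6 + 5*14*196) = -3/(6 + 13720) = -3/13726)
1/(H + r(97)) = 1/(282985573/98146755 - 3/13726) = 1/(3883965534733/1347162359130) = 1347162359130/3883965534733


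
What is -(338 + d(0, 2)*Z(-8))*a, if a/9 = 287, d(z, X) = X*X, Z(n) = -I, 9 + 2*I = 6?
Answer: -888552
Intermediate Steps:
I = -3/2 (I = -9/2 + (1/2)*6 = -9/2 + 3 = -3/2 ≈ -1.5000)
Z(n) = 3/2 (Z(n) = -1*(-3/2) = 3/2)
d(z, X) = X**2
a = 2583 (a = 9*287 = 2583)
-(338 + d(0, 2)*Z(-8))*a = -(338 + 2**2*(3/2))*2583 = -(338 + 4*(3/2))*2583 = -(338 + 6)*2583 = -344*2583 = -1*888552 = -888552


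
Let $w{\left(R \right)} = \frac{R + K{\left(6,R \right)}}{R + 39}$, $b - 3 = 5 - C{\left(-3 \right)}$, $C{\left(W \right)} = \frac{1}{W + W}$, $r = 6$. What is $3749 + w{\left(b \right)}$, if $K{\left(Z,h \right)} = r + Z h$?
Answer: $\frac{1061346}{283} \approx 3750.3$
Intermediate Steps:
$C{\left(W \right)} = \frac{1}{2 W}$
$b = \frac{49}{6}$ ($b = 3 + \left(5 - \frac{1}{2 \left(-3\right)}\right) = 3 + \left(5 - \frac{1}{2} \left(- \frac{1}{3}\right)\right) = 3 + \left(5 - - \frac{1}{6}\right) = 3 + \left(5 + \frac{1}{6}\right) = 3 + \frac{31}{6} = \frac{49}{6} \approx 8.1667$)
$K{\left(Z,h \right)} = 6 + Z h$
$w{\left(R \right)} = \frac{6 + 7 R}{39 + R}$ ($w{\left(R \right)} = \frac{R + \left(6 + 6 R\right)}{R + 39} = \frac{6 + 7 R}{39 + R}$)
$3749 + w{\left(b \right)} = 3749 + \frac{6 + 7 \cdot \frac{49}{6}}{39 + \frac{49}{6}} = 3749 + \frac{6 + \frac{343}{6}}{\frac{283}{6}} = 3749 + \frac{6}{283} \cdot \frac{379}{6} = 3749 + \frac{379}{283} = \frac{1061346}{283}$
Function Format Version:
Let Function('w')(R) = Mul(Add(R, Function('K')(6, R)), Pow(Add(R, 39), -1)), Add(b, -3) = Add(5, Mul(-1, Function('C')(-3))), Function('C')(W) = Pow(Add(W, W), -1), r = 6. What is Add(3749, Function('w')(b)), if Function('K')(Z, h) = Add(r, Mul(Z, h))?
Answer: Rational(1061346, 283) ≈ 3750.3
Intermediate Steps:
Function('C')(W) = Mul(Rational(1, 2), Pow(W, -1)) (Function('C')(W) = Pow(Mul(2, W), -1) = Mul(Rational(1, 2), Pow(W, -1)))
b = Rational(49, 6) (b = Add(3, Add(5, Mul(-1, Mul(Rational(1, 2), Pow(-3, -1))))) = Add(3, Add(5, Mul(-1, Mul(Rational(1, 2), Rational(-1, 3))))) = Add(3, Add(5, Mul(-1, Rational(-1, 6)))) = Add(3, Add(5, Rational(1, 6))) = Add(3, Rational(31, 6)) = Rational(49, 6) ≈ 8.1667)
Function('K')(Z, h) = Add(6, Mul(Z, h))
Function('w')(R) = Mul(Pow(Add(39, R), -1), Add(6, Mul(7, R))) (Function('w')(R) = Mul(Add(R, Add(6, Mul(6, R))), Pow(Add(R, 39), -1)) = Mul(Add(6, Mul(7, R)), Pow(Add(39, R), -1)) = Mul(Pow(Add(39, R), -1), Add(6, Mul(7, R))))
Add(3749, Function('w')(b)) = Add(3749, Mul(Pow(Add(39, Rational(49, 6)), -1), Add(6, Mul(7, Rational(49, 6))))) = Add(3749, Mul(Pow(Rational(283, 6), -1), Add(6, Rational(343, 6)))) = Add(3749, Mul(Rational(6, 283), Rational(379, 6))) = Add(3749, Rational(379, 283)) = Rational(1061346, 283)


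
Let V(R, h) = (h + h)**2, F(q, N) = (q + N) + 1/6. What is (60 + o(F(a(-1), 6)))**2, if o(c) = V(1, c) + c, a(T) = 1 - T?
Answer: 36348841/324 ≈ 1.1219e+5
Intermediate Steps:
F(q, N) = 1/6 + N + q (F(q, N) = (N + q) + 1/6 = 1/6 + N + q)
V(R, h) = 4*h**2 (V(R, h) = (2*h)**2 = 4*h**2)
o(c) = c + 4*c**2 (o(c) = 4*c**2 + c = c + 4*c**2)
(60 + o(F(a(-1), 6)))**2 = (60 + (1/6 + 6 + (1 - 1*(-1)))*(1 + 4*(1/6 + 6 + (1 - 1*(-1)))))**2 = (60 + (1/6 + 6 + (1 + 1))*(1 + 4*(1/6 + 6 + (1 + 1))))**2 = (60 + (1/6 + 6 + 2)*(1 + 4*(1/6 + 6 + 2)))**2 = (60 + 49*(1 + 4*(49/6))/6)**2 = (60 + 49*(1 + 98/3)/6)**2 = (60 + (49/6)*(101/3))**2 = (60 + 4949/18)**2 = (6029/18)**2 = 36348841/324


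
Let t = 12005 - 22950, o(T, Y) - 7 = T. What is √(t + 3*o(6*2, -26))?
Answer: 2*I*√2722 ≈ 104.35*I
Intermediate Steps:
o(T, Y) = 7 + T
t = -10945
√(t + 3*o(6*2, -26)) = √(-10945 + 3*(7 + 6*2)) = √(-10945 + 3*(7 + 12)) = √(-10945 + 3*19) = √(-10945 + 57) = √(-10888) = 2*I*√2722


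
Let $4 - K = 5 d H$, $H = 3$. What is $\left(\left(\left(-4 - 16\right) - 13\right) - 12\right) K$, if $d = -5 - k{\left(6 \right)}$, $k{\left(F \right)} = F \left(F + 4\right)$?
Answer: $-44055$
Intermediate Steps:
$k{\left(F \right)} = F \left(4 + F\right)$
$d = -65$ ($d = -5 - 6 \left(4 + 6\right) = -5 - 6 \cdot 10 = -5 - 60 = -65$)
$K = 979$ ($K = 4 - 5 \left(-65\right) 3 = 4 - \left(-325\right) 3 = 4 - -975 = 4 + 975 = 979$)
$\left(\left(\left(-4 - 16\right) - 13\right) - 12\right) K = \left(\left(\left(-4 - 16\right) - 13\right) - 12\right) 979 = \left(\left(-20 - 13\right) - 12\right) 979 = \left(-33 - 12\right) 979 = \left(-45\right) 979 = -44055$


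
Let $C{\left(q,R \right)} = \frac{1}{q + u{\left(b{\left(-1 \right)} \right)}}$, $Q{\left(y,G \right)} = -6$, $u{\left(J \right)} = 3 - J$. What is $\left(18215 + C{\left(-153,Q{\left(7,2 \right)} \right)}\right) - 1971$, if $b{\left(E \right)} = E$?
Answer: $\frac{2420355}{149} \approx 16244.0$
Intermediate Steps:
$C{\left(q,R \right)} = \frac{1}{4 + q}$ ($C{\left(q,R \right)} = \frac{1}{q + \left(3 - -1\right)} = \frac{1}{q + \left(3 + 1\right)} = \frac{1}{q + 4} = \frac{1}{4 + q}$)
$\left(18215 + C{\left(-153,Q{\left(7,2 \right)} \right)}\right) - 1971 = \left(18215 + \frac{1}{4 - 153}\right) - 1971 = \left(18215 + \frac{1}{-149}\right) - 1971 = \left(18215 - \frac{1}{149}\right) - 1971 = \frac{2714034}{149} - 1971 = \frac{2420355}{149}$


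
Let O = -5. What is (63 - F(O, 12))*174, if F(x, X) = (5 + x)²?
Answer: 10962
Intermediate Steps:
(63 - F(O, 12))*174 = (63 - (5 - 5)²)*174 = (63 - 1*0²)*174 = (63 - 1*0)*174 = (63 + 0)*174 = 63*174 = 10962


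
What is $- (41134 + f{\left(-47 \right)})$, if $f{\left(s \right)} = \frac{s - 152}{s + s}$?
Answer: $- \frac{3866795}{94} \approx -41136.0$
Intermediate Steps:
$f{\left(s \right)} = \frac{-152 + s}{2 s}$
$- (41134 + f{\left(-47 \right)}) = - (41134 + \frac{-152 - 47}{2 \left(-47\right)}) = - (41134 + \frac{1}{2} \left(- \frac{1}{47}\right) \left(-199\right)) = - (41134 + \frac{199}{94}) = \left(-1\right) \frac{3866795}{94} = - \frac{3866795}{94}$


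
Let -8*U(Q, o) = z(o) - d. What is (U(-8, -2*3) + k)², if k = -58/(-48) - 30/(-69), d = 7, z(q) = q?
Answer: 203401/19044 ≈ 10.681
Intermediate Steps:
U(Q, o) = 7/8 - o/8 (U(Q, o) = -(o - 1*7)/8 = -(o - 7)/8 = -(-7 + o)/8 = 7/8 - o/8)
k = 907/552 (k = -58*(-1/48) - 30*(-1/69) = 29/24 + 10/23 = 907/552 ≈ 1.6431)
(U(-8, -2*3) + k)² = ((7/8 - (-1)*3/4) + 907/552)² = ((7/8 - ⅛*(-6)) + 907/552)² = ((7/8 + ¾) + 907/552)² = (13/8 + 907/552)² = (451/138)² = 203401/19044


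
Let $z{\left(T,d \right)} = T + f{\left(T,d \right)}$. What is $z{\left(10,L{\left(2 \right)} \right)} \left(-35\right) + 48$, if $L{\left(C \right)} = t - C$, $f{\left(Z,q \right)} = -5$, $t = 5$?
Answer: $-127$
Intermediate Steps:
$L{\left(C \right)} = 5 - C$
$z{\left(T,d \right)} = -5 + T$ ($z{\left(T,d \right)} = T - 5 = -5 + T$)
$z{\left(10,L{\left(2 \right)} \right)} \left(-35\right) + 48 = \left(-5 + 10\right) \left(-35\right) + 48 = 5 \left(-35\right) + 48 = -175 + 48 = -127$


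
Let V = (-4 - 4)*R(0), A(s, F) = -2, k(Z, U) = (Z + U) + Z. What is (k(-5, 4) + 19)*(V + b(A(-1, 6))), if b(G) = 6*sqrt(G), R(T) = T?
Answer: 78*I*sqrt(2) ≈ 110.31*I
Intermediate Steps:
k(Z, U) = U + 2*Z (k(Z, U) = (U + Z) + Z = U + 2*Z)
V = 0 (V = (-4 - 4)*0 = -8*0 = 0)
(k(-5, 4) + 19)*(V + b(A(-1, 6))) = ((4 + 2*(-5)) + 19)*(0 + 6*sqrt(-2)) = ((4 - 10) + 19)*(0 + 6*(I*sqrt(2))) = (-6 + 19)*(0 + 6*I*sqrt(2)) = 13*(6*I*sqrt(2)) = 78*I*sqrt(2)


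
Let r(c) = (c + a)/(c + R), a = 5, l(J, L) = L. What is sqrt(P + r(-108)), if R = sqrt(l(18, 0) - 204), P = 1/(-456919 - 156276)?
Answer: sqrt(1226390)*sqrt((63158977 + 2*I*sqrt(51))/(54 - I*sqrt(51)))/1226390 ≈ 0.97025 + 0.063879*I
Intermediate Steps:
P = -1/613195 (P = 1/(-613195) = -1/613195 ≈ -1.6308e-6)
R = 2*I*sqrt(51) (R = sqrt(0 - 204) = sqrt(-204) = 2*I*sqrt(51) ≈ 14.283*I)
r(c) = (5 + c)/(c + 2*I*sqrt(51)) (r(c) = (c + 5)/(c + 2*I*sqrt(51)) = (5 + c)/(c + 2*I*sqrt(51)))
sqrt(P + r(-108)) = sqrt(-1/613195 + (5 - 108)/(-108 + 2*I*sqrt(51))) = sqrt(-1/613195 - 103/(-108 + 2*I*sqrt(51)))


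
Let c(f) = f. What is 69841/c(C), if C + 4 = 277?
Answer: 69841/273 ≈ 255.83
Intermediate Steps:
C = 273 (C = -4 + 277 = 273)
69841/c(C) = 69841/273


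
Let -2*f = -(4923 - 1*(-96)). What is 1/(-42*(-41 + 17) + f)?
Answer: 2/7035 ≈ 0.00028429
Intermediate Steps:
f = 5019/2 (f = -(-1)*(4923 - 1*(-96))/2 = -(-1)*(4923 + 96)/2 = -(-1)*5019/2 = -½*(-5019) = 5019/2 ≈ 2509.5)
1/(-42*(-41 + 17) + f) = 1/(-42*(-41 + 17) + 5019/2) = 1/(-42*(-24) + 5019/2) = 1/(1008 + 5019/2) = 1/(7035/2) = 2/7035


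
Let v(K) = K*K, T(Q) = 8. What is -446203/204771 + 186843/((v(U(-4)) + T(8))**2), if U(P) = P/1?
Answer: 1407519075/4368448 ≈ 322.20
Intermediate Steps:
U(P) = P (U(P) = P*1 = P)
v(K) = K**2
-446203/204771 + 186843/((v(U(-4)) + T(8))**2) = -446203/204771 + 186843/(((-4)**2 + 8)**2) = -446203*1/204771 + 186843/((16 + 8)**2) = -446203/204771 + 186843/(24**2) = -446203/204771 + 186843/576 = -446203/204771 + 186843*(1/576) = -446203/204771 + 62281/192 = 1407519075/4368448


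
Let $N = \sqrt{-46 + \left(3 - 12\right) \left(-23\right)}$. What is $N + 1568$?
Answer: $1568 + \sqrt{161} \approx 1580.7$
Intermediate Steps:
$N = \sqrt{161}$ ($N = \sqrt{-46 - -207} = \sqrt{-46 + 207} = \sqrt{161} \approx 12.689$)
$N + 1568 = \sqrt{161} + 1568 = 1568 + \sqrt{161}$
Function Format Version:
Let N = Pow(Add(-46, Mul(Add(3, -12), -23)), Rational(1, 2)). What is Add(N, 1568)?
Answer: Add(1568, Pow(161, Rational(1, 2))) ≈ 1580.7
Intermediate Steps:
N = Pow(161, Rational(1, 2)) (N = Pow(Add(-46, Mul(-9, -23)), Rational(1, 2)) = Pow(Add(-46, 207), Rational(1, 2)) = Pow(161, Rational(1, 2)) ≈ 12.689)
Add(N, 1568) = Add(Pow(161, Rational(1, 2)), 1568) = Add(1568, Pow(161, Rational(1, 2)))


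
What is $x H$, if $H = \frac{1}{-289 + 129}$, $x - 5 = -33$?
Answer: $\frac{7}{40} \approx 0.175$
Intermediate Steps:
$x = -28$ ($x = 5 - 33 = -28$)
$H = - \frac{1}{160}$ ($H = \frac{1}{-160} = - \frac{1}{160} \approx -0.00625$)
$x H = \left(-28\right) \left(- \frac{1}{160}\right) = \frac{7}{40}$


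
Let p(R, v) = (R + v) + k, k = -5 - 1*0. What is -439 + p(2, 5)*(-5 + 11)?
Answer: -427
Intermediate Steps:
k = -5 (k = -5 + 0 = -5)
p(R, v) = -5 + R + v (p(R, v) = (R + v) - 5 = -5 + R + v)
-439 + p(2, 5)*(-5 + 11) = -439 + (-5 + 2 + 5)*(-5 + 11) = -439 + 2*6 = -439 + 12 = -427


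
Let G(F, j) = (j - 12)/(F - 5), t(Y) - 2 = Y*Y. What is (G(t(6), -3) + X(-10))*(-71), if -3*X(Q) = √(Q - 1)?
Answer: 355/11 + 71*I*√11/3 ≈ 32.273 + 78.493*I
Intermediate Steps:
t(Y) = 2 + Y² (t(Y) = 2 + Y*Y = 2 + Y²)
G(F, j) = (-12 + j)/(-5 + F)
X(Q) = -√(-1 + Q)/3 (X(Q) = -√(Q - 1)/3 = -√(-1 + Q)/3)
(G(t(6), -3) + X(-10))*(-71) = ((-12 - 3)/(-5 + (2 + 6²)) - √(-1 - 10)/3)*(-71) = (-15/(-5 + (2 + 36)) - I*√11/3)*(-71) = (-15/(-5 + 38) - I*√11/3)*(-71) = (-15/33 - I*√11/3)*(-71) = ((1/33)*(-15) - I*√11/3)*(-71) = (-5/11 - I*√11/3)*(-71) = 355/11 + 71*I*√11/3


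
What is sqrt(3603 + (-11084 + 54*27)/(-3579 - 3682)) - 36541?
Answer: -36541 + sqrt(190027696349)/7261 ≈ -36481.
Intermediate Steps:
sqrt(3603 + (-11084 + 54*27)/(-3579 - 3682)) - 36541 = sqrt(3603 + (-11084 + 1458)/(-7261)) - 36541 = sqrt(3603 - 9626*(-1/7261)) - 36541 = sqrt(3603 + 9626/7261) - 36541 = sqrt(26171009/7261) - 36541 = sqrt(190027696349)/7261 - 36541 = -36541 + sqrt(190027696349)/7261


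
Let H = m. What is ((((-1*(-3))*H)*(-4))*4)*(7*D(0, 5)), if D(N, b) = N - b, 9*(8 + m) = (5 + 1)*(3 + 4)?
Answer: -5600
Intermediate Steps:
m = -10/3 (m = -8 + ((5 + 1)*(3 + 4))/9 = -8 + (6*7)/9 = -8 + (⅑)*42 = -8 + 14/3 = -10/3 ≈ -3.3333)
H = -10/3 ≈ -3.3333
((((-1*(-3))*H)*(-4))*4)*(7*D(0, 5)) = (((-1*(-3)*(-10/3))*(-4))*4)*(7*(0 - 1*5)) = (((3*(-10/3))*(-4))*4)*(7*(0 - 5)) = (-10*(-4)*4)*(7*(-5)) = (40*4)*(-35) = 160*(-35) = -5600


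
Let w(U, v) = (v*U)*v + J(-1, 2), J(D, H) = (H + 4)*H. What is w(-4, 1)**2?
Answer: 64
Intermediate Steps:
J(D, H) = H*(4 + H) (J(D, H) = (4 + H)*H = H*(4 + H))
w(U, v) = 12 + U*v**2 (w(U, v) = (v*U)*v + 2*(4 + 2) = (U*v)*v + 2*6 = U*v**2 + 12 = 12 + U*v**2)
w(-4, 1)**2 = (12 - 4*1**2)**2 = (12 - 4*1)**2 = (12 - 4)**2 = 8**2 = 64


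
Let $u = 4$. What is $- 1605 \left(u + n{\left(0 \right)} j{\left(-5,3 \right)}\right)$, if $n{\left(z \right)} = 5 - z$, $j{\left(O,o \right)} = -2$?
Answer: $9630$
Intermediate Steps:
$- 1605 \left(u + n{\left(0 \right)} j{\left(-5,3 \right)}\right) = - 1605 \left(4 + \left(5 - 0\right) \left(-2\right)\right) = - 1605 \left(4 + \left(5 + 0\right) \left(-2\right)\right) = - 1605 \left(4 + 5 \left(-2\right)\right) = - 1605 \left(4 - 10\right) = \left(-1605\right) \left(-6\right) = 9630$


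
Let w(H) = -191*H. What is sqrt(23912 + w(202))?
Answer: 3*I*sqrt(1630) ≈ 121.12*I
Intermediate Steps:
sqrt(23912 + w(202)) = sqrt(23912 - 191*202) = sqrt(23912 - 38582) = sqrt(-14670) = 3*I*sqrt(1630)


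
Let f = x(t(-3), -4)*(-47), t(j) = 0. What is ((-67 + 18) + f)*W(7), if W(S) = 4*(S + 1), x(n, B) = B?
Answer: 4448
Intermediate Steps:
W(S) = 4 + 4*S (W(S) = 4*(1 + S) = 4 + 4*S)
f = 188 (f = -4*(-47) = 188)
((-67 + 18) + f)*W(7) = ((-67 + 18) + 188)*(4 + 4*7) = (-49 + 188)*(4 + 28) = 139*32 = 4448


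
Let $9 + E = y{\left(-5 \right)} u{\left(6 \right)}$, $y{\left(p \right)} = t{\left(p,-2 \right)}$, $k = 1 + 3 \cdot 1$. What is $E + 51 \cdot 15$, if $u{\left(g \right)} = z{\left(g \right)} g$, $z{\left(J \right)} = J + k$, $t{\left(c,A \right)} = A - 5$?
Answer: $336$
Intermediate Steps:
$t{\left(c,A \right)} = -5 + A$
$k = 4$ ($k = 1 + 3 = 4$)
$y{\left(p \right)} = -7$ ($y{\left(p \right)} = -5 - 2 = -7$)
$z{\left(J \right)} = 4 + J$ ($z{\left(J \right)} = J + 4 = 4 + J$)
$u{\left(g \right)} = g \left(4 + g\right)$ ($u{\left(g \right)} = \left(4 + g\right) g = g \left(4 + g\right)$)
$E = -429$ ($E = -9 - 7 \cdot 6 \left(4 + 6\right) = -9 - 7 \cdot 6 \cdot 10 = -9 - 420 = -429$)
$E + 51 \cdot 15 = -429 + 51 \cdot 15 = -429 + 765 = 336$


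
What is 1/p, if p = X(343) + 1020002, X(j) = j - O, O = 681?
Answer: 1/1019664 ≈ 9.8072e-7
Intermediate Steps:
X(j) = -681 + j (X(j) = j - 1*681 = j - 681 = -681 + j)
p = 1019664 (p = (-681 + 343) + 1020002 = -338 + 1020002 = 1019664)
1/p = 1/1019664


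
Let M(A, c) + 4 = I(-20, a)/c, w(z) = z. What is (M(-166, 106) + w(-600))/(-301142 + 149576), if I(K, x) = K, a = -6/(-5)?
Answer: 5337/1338833 ≈ 0.0039863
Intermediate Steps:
a = 6/5 (a = -6*(-⅕) = 6/5 ≈ 1.2000)
M(A, c) = -4 - 20/c
(M(-166, 106) + w(-600))/(-301142 + 149576) = ((-4 - 20/106) - 600)/(-301142 + 149576) = ((-4 - 20*1/106) - 600)/(-151566) = ((-4 - 10/53) - 600)*(-1/151566) = (-222/53 - 600)*(-1/151566) = -32022/53*(-1/151566) = 5337/1338833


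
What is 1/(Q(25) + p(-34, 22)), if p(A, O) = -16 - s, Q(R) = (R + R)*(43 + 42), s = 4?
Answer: 1/4230 ≈ 0.00023641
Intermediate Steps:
Q(R) = 170*R (Q(R) = (2*R)*85 = 170*R)
p(A, O) = -20 (p(A, O) = -16 - 1*4 = -16 - 4 = -20)
1/(Q(25) + p(-34, 22)) = 1/(170*25 - 20) = 1/(4250 - 20) = 1/4230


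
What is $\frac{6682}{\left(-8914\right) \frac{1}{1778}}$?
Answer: $- \frac{5940298}{4457} \approx -1332.8$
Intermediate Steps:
$\frac{6682}{\left(-8914\right) \frac{1}{1778}} = \frac{6682}{- \frac{4457}{889}} = 6682 \left(- \frac{889}{4457}\right) = - \frac{5940298}{4457}$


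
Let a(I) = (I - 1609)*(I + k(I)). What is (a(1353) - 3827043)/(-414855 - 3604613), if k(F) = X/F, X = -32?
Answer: 5646616891/5438340204 ≈ 1.0383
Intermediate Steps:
k(F) = -32/F
a(I) = (-1609 + I)*(I - 32/I) (a(I) = (I - 1609)*(I - 32/I) = (-1609 + I)*(I - 32/I))
(a(1353) - 3827043)/(-414855 - 3604613) = ((-32 + 1353² - 1609*1353 + 51488/1353) - 3827043)/(-414855 - 3604613) = ((-32 + 1830609 - 2176977 + 51488*(1/1353)) - 3827043)/(-4019468) = ((-32 + 1830609 - 2176977 + 51488/1353) - 3827043)*(-1/4019468) = (-468627712/1353 - 3827043)*(-1/4019468) = -5646616891/1353*(-1/4019468) = 5646616891/5438340204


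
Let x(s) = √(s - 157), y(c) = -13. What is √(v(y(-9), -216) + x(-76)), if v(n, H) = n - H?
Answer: √(203 + I*√233) ≈ 14.258 + 0.5353*I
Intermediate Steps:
x(s) = √(-157 + s)
√(v(y(-9), -216) + x(-76)) = √((-13 - 1*(-216)) + √(-157 - 76)) = √((-13 + 216) + √(-233)) = √(203 + I*√233)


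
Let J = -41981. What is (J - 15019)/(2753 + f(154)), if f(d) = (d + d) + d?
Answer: -11400/643 ≈ -17.729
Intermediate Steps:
f(d) = 3*d (f(d) = 2*d + d = 3*d)
(J - 15019)/(2753 + f(154)) = (-41981 - 15019)/(2753 + 3*154) = -57000/(2753 + 462) = -57000/3215 = -57000*1/3215 = -11400/643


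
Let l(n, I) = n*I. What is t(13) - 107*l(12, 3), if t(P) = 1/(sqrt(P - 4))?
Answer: -11555/3 ≈ -3851.7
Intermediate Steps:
l(n, I) = I*n
t(P) = 1/sqrt(-4 + P) (t(P) = 1/(sqrt(-4 + P)) = 1/sqrt(-4 + P))
t(13) - 107*l(12, 3) = 1/sqrt(-4 + 13) - 321*12 = 1/sqrt(9) - 107*36 = 1/3 - 3852 = -11555/3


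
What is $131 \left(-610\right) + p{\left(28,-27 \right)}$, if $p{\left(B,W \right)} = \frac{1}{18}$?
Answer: $- \frac{1438379}{18} \approx -79910.0$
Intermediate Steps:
$p{\left(B,W \right)} = \frac{1}{18}$
$131 \left(-610\right) + p{\left(28,-27 \right)} = 131 \left(-610\right) + \frac{1}{18} = -79910 + \frac{1}{18} = - \frac{1438379}{18}$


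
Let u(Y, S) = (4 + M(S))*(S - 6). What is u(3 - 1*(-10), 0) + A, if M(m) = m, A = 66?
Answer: 42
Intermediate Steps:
u(Y, S) = (-6 + S)*(4 + S) (u(Y, S) = (4 + S)*(S - 6) = (4 + S)*(-6 + S) = (-6 + S)*(4 + S))
u(3 - 1*(-10), 0) + A = (-24 + 0² - 2*0) + 66 = (-24 + 0 + 0) + 66 = -24 + 66 = 42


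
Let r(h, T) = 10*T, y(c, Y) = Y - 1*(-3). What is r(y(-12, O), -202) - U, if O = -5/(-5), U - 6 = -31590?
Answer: 29564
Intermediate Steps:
U = -31584 (U = 6 - 31590 = -31584)
O = 1 (O = -5*(-⅕) = 1)
y(c, Y) = 3 + Y (y(c, Y) = Y + 3 = 3 + Y)
r(y(-12, O), -202) - U = 10*(-202) - 1*(-31584) = -2020 + 31584 = 29564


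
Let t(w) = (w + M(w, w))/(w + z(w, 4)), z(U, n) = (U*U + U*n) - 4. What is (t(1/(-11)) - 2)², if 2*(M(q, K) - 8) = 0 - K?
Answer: 16621929/1157776 ≈ 14.357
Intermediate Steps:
z(U, n) = -4 + U² + U*n (z(U, n) = (U² + U*n) - 4 = -4 + U² + U*n)
M(q, K) = 8 - K/2 (M(q, K) = 8 + (0 - K)/2 = 8 + (-K)/2 = 8 - K/2)
t(w) = (8 + w/2)/(-4 + w² + 5*w) (t(w) = (w + (8 - w/2))/(w + (-4 + w² + w*4)) = (8 + w/2)/(w + (-4 + w² + 4*w)) = (8 + w/2)/(-4 + w² + 5*w))
(t(1/(-11)) - 2)² = ((16 + 1/(-11))/(2*(-4 + (1/(-11))² + 5/(-11))) - 2)² = ((16 - 1/11)/(2*(-4 + (-1/11)² + 5*(-1/11))) - 2)² = ((½)*(175/11)/(-4 + 1/121 - 5/11) - 2)² = ((½)*(175/11)/(-538/121) - 2)² = ((½)*(-121/538)*(175/11) - 2)² = (-1925/1076 - 2)² = (-4077/1076)² = 16621929/1157776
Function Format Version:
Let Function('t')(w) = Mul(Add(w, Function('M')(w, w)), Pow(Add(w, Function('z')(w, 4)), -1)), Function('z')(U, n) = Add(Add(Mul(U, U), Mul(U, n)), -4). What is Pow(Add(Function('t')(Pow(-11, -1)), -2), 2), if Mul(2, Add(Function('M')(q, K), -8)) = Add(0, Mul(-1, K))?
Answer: Rational(16621929, 1157776) ≈ 14.357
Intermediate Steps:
Function('z')(U, n) = Add(-4, Pow(U, 2), Mul(U, n)) (Function('z')(U, n) = Add(Add(Pow(U, 2), Mul(U, n)), -4) = Add(-4, Pow(U, 2), Mul(U, n)))
Function('M')(q, K) = Add(8, Mul(Rational(-1, 2), K)) (Function('M')(q, K) = Add(8, Mul(Rational(1, 2), Add(0, Mul(-1, K)))) = Add(8, Mul(Rational(1, 2), Mul(-1, K))) = Add(8, Mul(Rational(-1, 2), K)))
Function('t')(w) = Mul(Pow(Add(-4, Pow(w, 2), Mul(5, w)), -1), Add(8, Mul(Rational(1, 2), w))) (Function('t')(w) = Mul(Add(w, Add(8, Mul(Rational(-1, 2), w))), Pow(Add(w, Add(-4, Pow(w, 2), Mul(w, 4))), -1)) = Mul(Add(8, Mul(Rational(1, 2), w)), Pow(Add(w, Add(-4, Pow(w, 2), Mul(4, w))), -1)) = Mul(Add(8, Mul(Rational(1, 2), w)), Pow(Add(-4, Pow(w, 2), Mul(5, w)), -1)) = Mul(Pow(Add(-4, Pow(w, 2), Mul(5, w)), -1), Add(8, Mul(Rational(1, 2), w))))
Pow(Add(Function('t')(Pow(-11, -1)), -2), 2) = Pow(Add(Mul(Rational(1, 2), Pow(Add(-4, Pow(Pow(-11, -1), 2), Mul(5, Pow(-11, -1))), -1), Add(16, Pow(-11, -1))), -2), 2) = Pow(Add(Mul(Rational(1, 2), Pow(Add(-4, Pow(Rational(-1, 11), 2), Mul(5, Rational(-1, 11))), -1), Add(16, Rational(-1, 11))), -2), 2) = Pow(Add(Mul(Rational(1, 2), Pow(Add(-4, Rational(1, 121), Rational(-5, 11)), -1), Rational(175, 11)), -2), 2) = Pow(Add(Mul(Rational(1, 2), Pow(Rational(-538, 121), -1), Rational(175, 11)), -2), 2) = Pow(Add(Mul(Rational(1, 2), Rational(-121, 538), Rational(175, 11)), -2), 2) = Pow(Add(Rational(-1925, 1076), -2), 2) = Pow(Rational(-4077, 1076), 2) = Rational(16621929, 1157776)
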